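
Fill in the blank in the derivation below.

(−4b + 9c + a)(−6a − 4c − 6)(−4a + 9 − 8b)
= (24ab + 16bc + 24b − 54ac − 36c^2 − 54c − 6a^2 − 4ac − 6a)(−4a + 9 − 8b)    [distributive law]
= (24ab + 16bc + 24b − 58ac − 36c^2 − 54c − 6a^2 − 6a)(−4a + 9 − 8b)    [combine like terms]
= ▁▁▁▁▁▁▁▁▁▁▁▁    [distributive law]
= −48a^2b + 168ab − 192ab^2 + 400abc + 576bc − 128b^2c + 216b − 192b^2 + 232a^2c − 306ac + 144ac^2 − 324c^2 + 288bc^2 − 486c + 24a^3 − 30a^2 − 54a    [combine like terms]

By distributive law:

−96a^2b + 216ab − 192ab^2 − 64abc + 144bc − 128b^2c − 96ab + 216b − 192b^2 + 232a^2c − 522ac + 464abc + 144ac^2 − 324c^2 + 288bc^2 + 216ac − 486c + 432bc + 24a^3 − 54a^2 + 48a^2b + 24a^2 − 54a + 48ab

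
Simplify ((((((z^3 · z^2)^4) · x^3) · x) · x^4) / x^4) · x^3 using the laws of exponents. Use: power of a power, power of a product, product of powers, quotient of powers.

x^7z^20

((((((z^3 · z^2)^4) · x^3) · x) · x^4) / x^4) · x^3
= (((((((z^3)^4) · ((z^2)^4)) · x^3) · x) · x^4) / x^4) · x^3    [power of a product]
= (((((z^12 · ((z^2)^4)) · x^3) · x) · x^4) / x^4) · x^3    [power of a power]
= (((((z^12 · z^8) · x^3) · x) · x^4) / x^4) · x^3    [power of a power]
= ((((z^20 · x^3) · x) · x^4) / x^4) · x^3    [product of powers]
= x^7z^20    [quotient of powers; product of powers]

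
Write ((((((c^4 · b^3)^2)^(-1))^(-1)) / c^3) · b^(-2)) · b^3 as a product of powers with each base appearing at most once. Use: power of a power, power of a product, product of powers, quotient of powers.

b^7c^5

((((((c^4 · b^3)^2)^(-1))^(-1)) / c^3) · b^(-2)) · b^3
= (((((c^4 · b^3)^2)^1) / c^3) · b^(-2)) · b^3    [power of a power]
= ((((c^4 · b^3)^2) / c^3) · b^(-2)) · b^3    [power of a power]
= (((((c^4)^2) · ((b^3)^2)) / c^3) · b^(-2)) · b^3    [power of a product]
= (((c^8 · ((b^3)^2)) / c^3) · b^(-2)) · b^3    [power of a power]
= (((c^8 · b^6) / c^3) · b^(-2)) · b^3    [power of a power]
= b^7c^5    [quotient of powers; product of powers]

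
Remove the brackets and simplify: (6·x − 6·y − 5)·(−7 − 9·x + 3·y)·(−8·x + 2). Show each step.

(6·x − 6·y − 5)·(−7 − 9·x + 3·y)·(−8·x + 2)
= (−42·x − 54·x^2 + 18·x·y + 42·y + 54·x·y − 18·y^2 + 35 + 45·x − 15·y)·(−8·x + 2)    [distributive law]
= (3·x − 54·x^2 + 72·x·y + 27·y − 18·y^2 + 35)·(−8·x + 2)    [combine like terms]
= −24·x^2 + 6·x + 432·x^3 − 108·x^2 − 576·x^2·y + 144·x·y − 216·x·y + 54·y + 144·x·y^2 − 36·y^2 − 280·x + 70    [distributive law]
= −132·x^2 − 274·x + 432·x^3 − 576·x^2·y − 72·x·y + 54·y + 144·x·y^2 − 36·y^2 + 70    [combine like terms]

−132·x^2 − 274·x + 432·x^3 − 576·x^2·y − 72·x·y + 54·y + 144·x·y^2 − 36·y^2 + 70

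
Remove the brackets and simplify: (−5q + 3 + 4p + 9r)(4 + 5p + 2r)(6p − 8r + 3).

−195pq + 130qr − 60q − 150p^2q + 140pqr + 80qr^2 + 165p + 30r + 36 + 246p^2 + 163pr − 282r^2 + 120p^3 + 158p^2r − 316pr^2 − 144r^3

(−5q + 3 + 4p + 9r)(4 + 5p + 2r)(6p − 8r + 3)
= (−20q − 25pq − 10qr + 12 + 15p + 6r + 16p + 20p^2 + 8pr + 36r + 45pr + 18r^2)(6p − 8r + 3)    [distributive law]
= (−20q − 25pq − 10qr + 12 + 31p + 42r + 20p^2 + 53pr + 18r^2)(6p − 8r + 3)    [combine like terms]
= −120pq + 160qr − 60q − 150p^2q + 200pqr − 75pq − 60pqr + 80qr^2 − 30qr + 72p − 96r + 36 + 186p^2 − 248pr + 93p + 252pr − 336r^2 + 126r + 120p^3 − 160p^2r + 60p^2 + 318p^2r − 424pr^2 + 159pr + 108pr^2 − 144r^3 + 54r^2    [distributive law]
= −195pq + 130qr − 60q − 150p^2q + 140pqr + 80qr^2 + 165p + 30r + 36 + 246p^2 + 163pr − 282r^2 + 120p^3 + 158p^2r − 316pr^2 − 144r^3    [combine like terms]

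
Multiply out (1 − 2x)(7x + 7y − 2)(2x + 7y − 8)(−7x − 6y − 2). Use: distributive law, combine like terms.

−882x³ − 1973x²y + 376x² − 1365xy² + 636xy + 72x − 294y³ + 322y² + 44y − 32 + 196x⁴ + 1050x³y + 1442x²y² + 588xy³

(1 − 2x)(7x + 7y − 2)(2x + 7y − 8)(−7x − 6y − 2)
= (7x + 7y − 2 − 14x² − 14xy + 4x)(2x + 7y − 8)(−7x − 6y − 2)    [distributive law]
= (11x + 7y − 2 − 14x² − 14xy)(2x + 7y − 8)(−7x − 6y − 2)    [combine like terms]
= (22x² + 77xy − 88x + 14xy + 49y² − 56y − 4x − 14y + 16 − 28x³ − 98x²y + 112x² − 28x²y − 98xy² + 112xy)(−7x − 6y − 2)    [distributive law]
= (134x² + 203xy − 92x + 49y² − 70y + 16 − 28x³ − 126x²y − 98xy²)(−7x − 6y − 2)    [combine like terms]
= −938x³ − 804x²y − 268x² − 1421x²y − 1218xy² − 406xy + 644x² + 552xy + 184x − 343xy² − 294y³ − 98y² + 490xy + 420y² + 140y − 112x − 96y − 32 + 196x⁴ + 168x³y + 56x³ + 882x³y + 756x²y² + 252x²y + 686x²y² + 588xy³ + 196xy²    [distributive law]
= −882x³ − 1973x²y + 376x² − 1365xy² + 636xy + 72x − 294y³ + 322y² + 44y − 32 + 196x⁴ + 1050x³y + 1442x²y² + 588xy³    [combine like terms]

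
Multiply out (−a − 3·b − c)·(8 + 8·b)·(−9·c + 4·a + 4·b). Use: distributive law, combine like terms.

40·a·c − 32·a^2 − 128·a·b + 40·a·b·c − 32·a^2·b − 128·a·b^2 + 184·b·c − 96·b^2 + 184·b^2·c − 96·b^3 + 72·c^2 + 72·b·c^2

(−a − 3·b − c)·(8 + 8·b)·(−9·c + 4·a + 4·b)
= (−8·a − 8·a·b − 24·b − 24·b^2 − 8·c − 8·b·c)·(−9·c + 4·a + 4·b)    [distributive law]
= 72·a·c − 32·a^2 − 32·a·b + 72·a·b·c − 32·a^2·b − 32·a·b^2 + 216·b·c − 96·a·b − 96·b^2 + 216·b^2·c − 96·a·b^2 − 96·b^3 + 72·c^2 − 32·a·c − 32·b·c + 72·b·c^2 − 32·a·b·c − 32·b^2·c    [distributive law]
= 40·a·c − 32·a^2 − 128·a·b + 40·a·b·c − 32·a^2·b − 128·a·b^2 + 184·b·c − 96·b^2 + 184·b^2·c − 96·b^3 + 72·c^2 + 72·b·c^2    [combine like terms]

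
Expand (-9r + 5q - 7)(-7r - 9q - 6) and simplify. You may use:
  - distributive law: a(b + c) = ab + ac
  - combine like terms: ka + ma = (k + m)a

63r^2 + 46qr + 103r - 45q^2 + 33q + 42

(-9r + 5q - 7)(-7r - 9q - 6)
= 63r^2 + 81qr + 54r - 35qr - 45q^2 - 30q + 49r + 63q + 42    [distributive law]
= 63r^2 + 46qr + 103r - 45q^2 + 33q + 42    [combine like terms]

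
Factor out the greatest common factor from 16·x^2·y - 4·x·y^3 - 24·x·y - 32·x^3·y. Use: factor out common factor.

4·x·y(4·x - y^2 - 6 - 8·x^2)

16·x^2·y - 4·x·y^3 - 24·x·y - 32·x^3·y
= 4(4·x^2·y - x·y^3 - 6·x·y - 8·x^3·y)    [factor out 4]
= 4·x·y(4·x - y^2 - 6 - 8·x^2)    [factor out x·y]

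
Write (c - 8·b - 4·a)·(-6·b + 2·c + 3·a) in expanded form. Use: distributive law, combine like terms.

(c - 8·b - 4·a)·(-6·b + 2·c + 3·a)
= -6·b·c + 2·c² + 3·a·c + 48·b² - 16·b·c - 24·a·b + 24·a·b - 8·a·c - 12·a²    [distributive law]
= -22·b·c + 2·c² - 5·a·c + 48·b² - 12·a²    [combine like terms]

-22·b·c + 2·c² - 5·a·c + 48·b² - 12·a²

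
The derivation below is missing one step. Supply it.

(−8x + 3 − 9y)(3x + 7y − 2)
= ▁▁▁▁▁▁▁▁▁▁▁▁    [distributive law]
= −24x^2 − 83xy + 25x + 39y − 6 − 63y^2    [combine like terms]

By distributive law:

−24x^2 − 56xy + 16x + 9x + 21y − 6 − 27xy − 63y^2 + 18y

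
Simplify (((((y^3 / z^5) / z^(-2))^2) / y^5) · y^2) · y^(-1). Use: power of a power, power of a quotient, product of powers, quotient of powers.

y^2·z^(-6)

(((((y^3 / z^5) / z^(-2))^2) / y^5) · y^2) · y^(-1)
= (((((y^3 / z^5)^2) / ((z^(-2))^2)) / y^5) · y^2) · y^(-1)    [power of a quotient]
= ((((((y^3)^2) / ((z^5)^2)) / ((z^(-2))^2)) / y^5) · y^2) · y^(-1)    [power of a quotient]
= ((((y^6 / ((z^5)^2)) / ((z^(-2))^2)) / y^5) · y^2) · y^(-1)    [power of a power]
= ((((y^6 / z^10) / ((z^(-2))^2)) / y^5) · y^2) · y^(-1)    [power of a power]
= ((((y^6 / z^10) / z^(-4)) / y^5) · y^2) · y^(-1)    [power of a power]
= y^2·z^(-6)    [quotient of powers; product of powers]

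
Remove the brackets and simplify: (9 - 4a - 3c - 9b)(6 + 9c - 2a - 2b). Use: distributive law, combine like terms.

(9 - 4a - 3c - 9b)(6 + 9c - 2a - 2b)
= 54 + 81c - 18a - 18b - 24a - 36ac + 8a^2 + 8ab - 18c - 27c^2 + 6ac + 6bc - 54b - 81bc + 18ab + 18b^2    [distributive law]
= 54 + 63c - 42a - 72b - 30ac + 8a^2 + 26ab - 27c^2 - 75bc + 18b^2    [combine like terms]

54 + 63c - 42a - 72b - 30ac + 8a^2 + 26ab - 27c^2 - 75bc + 18b^2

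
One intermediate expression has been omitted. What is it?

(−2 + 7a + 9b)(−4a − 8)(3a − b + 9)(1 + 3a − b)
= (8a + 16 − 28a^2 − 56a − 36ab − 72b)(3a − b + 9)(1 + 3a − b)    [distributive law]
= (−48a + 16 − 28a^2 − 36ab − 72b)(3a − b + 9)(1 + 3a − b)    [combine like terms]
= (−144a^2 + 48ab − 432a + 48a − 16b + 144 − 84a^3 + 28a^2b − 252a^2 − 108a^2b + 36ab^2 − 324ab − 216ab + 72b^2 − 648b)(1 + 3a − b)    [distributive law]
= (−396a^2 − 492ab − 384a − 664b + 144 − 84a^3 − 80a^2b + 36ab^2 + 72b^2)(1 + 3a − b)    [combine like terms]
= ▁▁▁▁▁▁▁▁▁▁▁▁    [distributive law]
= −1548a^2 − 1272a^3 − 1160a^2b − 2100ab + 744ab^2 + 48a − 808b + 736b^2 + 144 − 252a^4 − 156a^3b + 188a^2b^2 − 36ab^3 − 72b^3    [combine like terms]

After distributive law, the bracketed line is:

−396a^2 − 1188a^3 + 396a^2b − 492ab − 1476a^2b + 492ab^2 − 384a − 1152a^2 + 384ab − 664b − 1992ab + 664b^2 + 144 + 432a − 144b − 84a^3 − 252a^4 + 84a^3b − 80a^2b − 240a^3b + 80a^2b^2 + 36ab^2 + 108a^2b^2 − 36ab^3 + 72b^2 + 216ab^2 − 72b^3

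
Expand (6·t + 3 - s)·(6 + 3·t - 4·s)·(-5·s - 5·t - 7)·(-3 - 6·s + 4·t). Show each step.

2412·s·t - 421·s^2·t + 2187·s·t^2 - 567·t^2 - 1134·t^3 + 711·t + 190·s^2·t^2 + 720·s·t^3 - 360·t^4 - 770·s^3·t + 648·s - 402·s^2 + 378 - 312·s^3 + 120·s^4

(6·t + 3 - s)·(6 + 3·t - 4·s)·(-5·s - 5·t - 7)·(-3 - 6·s + 4·t)
= (36·t + 18·t^2 - 24·s·t + 18 + 9·t - 12·s - 6·s - 3·s·t + 4·s^2)·(-5·s - 5·t - 7)·(-3 - 6·s + 4·t)    [distributive law]
= (45·t + 18·t^2 - 27·s·t + 18 - 18·s + 4·s^2)·(-5·s - 5·t - 7)·(-3 - 6·s + 4·t)    [combine like terms]
= (-225·s·t - 225·t^2 - 315·t - 90·s·t^2 - 90·t^3 - 126·t^2 + 135·s^2·t + 135·s·t^2 + 189·s·t - 90·s - 90·t - 126 + 90·s^2 + 90·s·t + 126·s - 20·s^3 - 20·s^2·t - 28·s^2)·(-3 - 6·s + 4·t)    [distributive law]
= (54·s·t - 351·t^2 - 405·t + 45·s·t^2 - 90·t^3 + 115·s^2·t + 36·s - 126 + 62·s^2 - 20·s^3)·(-3 - 6·s + 4·t)    [combine like terms]
= -162·s·t - 324·s^2·t + 216·s·t^2 + 1053·t^2 + 2106·s·t^2 - 1404·t^3 + 1215·t + 2430·s·t - 1620·t^2 - 135·s·t^2 - 270·s^2·t^2 + 180·s·t^3 + 270·t^3 + 540·s·t^3 - 360·t^4 - 345·s^2·t - 690·s^3·t + 460·s^2·t^2 - 108·s - 216·s^2 + 144·s·t + 378 + 756·s - 504·t - 186·s^2 - 372·s^3 + 248·s^2·t + 60·s^3 + 120·s^4 - 80·s^3·t    [distributive law]
= 2412·s·t - 421·s^2·t + 2187·s·t^2 - 567·t^2 - 1134·t^3 + 711·t + 190·s^2·t^2 + 720·s·t^3 - 360·t^4 - 770·s^3·t + 648·s - 402·s^2 + 378 - 312·s^3 + 120·s^4    [combine like terms]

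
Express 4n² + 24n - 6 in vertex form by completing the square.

4(n + 3)² - 42

4n² + 24n - 6
= 4(n² + 6n) - 6    [factor out 4 from the n-terms]
= 4(n² + 6n + 9 - 9) - 6    [add and subtract 9 inside the bracket]
= 4(n + 3)² - 36 - 6    [perfect-square identity]
= 4(n + 3)² - 42    [combine constants]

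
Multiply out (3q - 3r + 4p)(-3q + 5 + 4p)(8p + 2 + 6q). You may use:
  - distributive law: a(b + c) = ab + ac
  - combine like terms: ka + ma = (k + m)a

(3q - 3r + 4p)(-3q + 5 + 4p)(8p + 2 + 6q)
= (-9q^2 + 15q + 12pq + 9qr - 15r - 12pr - 12pq + 20p + 16p^2)(8p + 2 + 6q)    [distributive law]
= (-9q^2 + 15q + 9qr - 15r - 12pr + 20p + 16p^2)(8p + 2 + 6q)    [combine like terms]
= -72pq^2 - 18q^2 - 54q^3 + 120pq + 30q + 90q^2 + 72pqr + 18qr + 54q^2r - 120pr - 30r - 90qr - 96p^2r - 24pr - 72pqr + 160p^2 + 40p + 120pq + 128p^3 + 32p^2 + 96p^2q    [distributive law]
= -72pq^2 + 72q^2 - 54q^3 + 240pq + 30q - 72qr + 54q^2r - 144pr - 30r - 96p^2r + 192p^2 + 40p + 128p^3 + 96p^2q    [combine like terms]

-72pq^2 + 72q^2 - 54q^3 + 240pq + 30q - 72qr + 54q^2r - 144pr - 30r - 96p^2r + 192p^2 + 40p + 128p^3 + 96p^2q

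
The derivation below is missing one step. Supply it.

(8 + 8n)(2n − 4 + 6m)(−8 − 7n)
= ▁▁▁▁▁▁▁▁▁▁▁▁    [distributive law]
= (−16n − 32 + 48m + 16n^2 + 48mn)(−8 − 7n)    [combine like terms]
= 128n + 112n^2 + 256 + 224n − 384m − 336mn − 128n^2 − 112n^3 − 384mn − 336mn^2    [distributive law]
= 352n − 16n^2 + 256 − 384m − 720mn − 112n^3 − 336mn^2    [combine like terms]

After distributive law, the bracketed line is:

(16n − 32 + 48m + 16n^2 − 32n + 48mn)(−8 − 7n)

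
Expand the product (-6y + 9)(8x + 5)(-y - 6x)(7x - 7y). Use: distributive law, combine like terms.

(-6y + 9)(8x + 5)(-y - 6x)(7x - 7y)
= (-48xy - 30y + 72x + 45)(-y - 6x)(7x - 7y)    [distributive law]
= (48xy² + 288x²y + 30y² + 180xy - 72xy - 432x² - 45y - 270x)(7x - 7y)    [distributive law]
= (48xy² + 288x²y + 30y² + 108xy - 432x² - 45y - 270x)(7x - 7y)    [combine like terms]
= 336x²y² - 336xy³ + 2016x³y - 2016x²y² + 210xy² - 210y³ + 756x²y - 756xy² - 3024x³ + 3024x²y - 315xy + 315y² - 1890x² + 1890xy    [distributive law]
= -1680x²y² - 336xy³ + 2016x³y - 546xy² - 210y³ + 3780x²y - 3024x³ + 1575xy + 315y² - 1890x²    [combine like terms]

-1680x²y² - 336xy³ + 2016x³y - 546xy² - 210y³ + 3780x²y - 3024x³ + 1575xy + 315y² - 1890x²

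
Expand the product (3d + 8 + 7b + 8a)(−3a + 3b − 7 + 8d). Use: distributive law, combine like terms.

(3d + 8 + 7b + 8a)(−3a + 3b − 7 + 8d)
= −9ad + 9bd − 21d + 24d^2 − 24a + 24b − 56 + 64d − 21ab + 21b^2 − 49b + 56bd − 24a^2 + 24ab − 56a + 64ad    [distributive law]
= 55ad + 65bd + 43d + 24d^2 − 80a − 25b − 56 + 3ab + 21b^2 − 24a^2    [combine like terms]

55ad + 65bd + 43d + 24d^2 − 80a − 25b − 56 + 3ab + 21b^2 − 24a^2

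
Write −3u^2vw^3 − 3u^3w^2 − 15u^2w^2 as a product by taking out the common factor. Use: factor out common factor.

−3u^2vw^3 − 3u^3w^2 − 15u^2w^2
= 3(−u^2vw^3 − u^3w^2 − 5u^2w^2)    [factor out 3]
= 3u^2w^2(−vw − u − 5)    [factor out u^2w^2]

3u^2w^2(−vw − u − 5)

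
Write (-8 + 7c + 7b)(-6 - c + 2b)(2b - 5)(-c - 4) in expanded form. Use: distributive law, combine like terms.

(-8 + 7c + 7b)(-6 - c + 2b)(2b - 5)(-c - 4)
= (48 + 8c - 16b - 42c - 7c^2 + 14bc - 42b - 7bc + 14b^2)(2b - 5)(-c - 4)    [distributive law]
= (48 - 34c - 58b - 7c^2 + 7bc + 14b^2)(2b - 5)(-c - 4)    [combine like terms]
= (96b - 240 - 68bc + 170c - 116b^2 + 290b - 14bc^2 + 35c^2 + 14b^2c - 35bc + 28b^3 - 70b^2)(-c - 4)    [distributive law]
= (386b - 240 - 103bc + 170c - 186b^2 - 14bc^2 + 35c^2 + 14b^2c + 28b^3)(-c - 4)    [combine like terms]
= -386bc - 1544b + 240c + 960 + 103bc^2 + 412bc - 170c^2 - 680c + 186b^2c + 744b^2 + 14bc^3 + 56bc^2 - 35c^3 - 140c^2 - 14b^2c^2 - 56b^2c - 28b^3c - 112b^3    [distributive law]
= 26bc - 1544b - 440c + 960 + 159bc^2 - 310c^2 + 130b^2c + 744b^2 + 14bc^3 - 35c^3 - 14b^2c^2 - 28b^3c - 112b^3    [combine like terms]

26bc - 1544b - 440c + 960 + 159bc^2 - 310c^2 + 130b^2c + 744b^2 + 14bc^3 - 35c^3 - 14b^2c^2 - 28b^3c - 112b^3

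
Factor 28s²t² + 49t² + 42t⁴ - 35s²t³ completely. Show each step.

28s²t² + 49t² + 42t⁴ - 35s²t³
= 7(4s²t² + 7t² + 6t⁴ - 5s²t³)    [factor out 7]
= 7t²(4s² + 7 + 6t² - 5s²t)    [factor out t²]

7t²(4s² + 7 + 6t² - 5s²t)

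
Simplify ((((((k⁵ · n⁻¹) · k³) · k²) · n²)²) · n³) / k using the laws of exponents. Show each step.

((((((k⁵ · n⁻¹) · k³) · k²) · n²)²) · n³) / k
= ((((((k⁵ · n⁻¹) · k³) · k²)²) · ((n²)²)) · n³) / k    [power of a product]
= ((((((k⁵ · n⁻¹) · k³)²) · ((k²)²)) · ((n²)²)) · n³) / k    [power of a product]
= ((((((k⁵ · n⁻¹)²) · ((k³)²)) · ((k²)²)) · ((n²)²)) · n³) / k    [power of a product]
= (((((((k⁵)²) · ((n⁻¹)²)) · ((k³)²)) · ((k²)²)) · ((n²)²)) · n³) / k    [power of a product]
= (((((k¹⁰ · ((n⁻¹)²)) · ((k³)²)) · ((k²)²)) · ((n²)²)) · n³) / k    [power of a power]
= (((((k¹⁰ · n⁻²) · ((k³)²)) · ((k²)²)) · ((n²)²)) · n³) / k    [power of a power]
= (((((k¹⁰ · n⁻²) · k⁶) · ((k²)²)) · ((n²)²)) · n³) / k    [power of a power]
= (((((k¹⁰ · n⁻²) · k⁶) · k⁴) · ((n²)²)) · n³) / k    [power of a power]
= (((((k¹⁰ · n⁻²) · k⁶) · k⁴) · n⁴) · n³) / k    [power of a power]
= k¹⁹·n⁵    [quotient of powers; product of powers]

k¹⁹·n⁵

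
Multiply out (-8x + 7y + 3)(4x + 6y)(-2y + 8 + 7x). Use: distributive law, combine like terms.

(-8x + 7y + 3)(4x + 6y)(-2y + 8 + 7x)
= (-32x^2 - 48xy + 28xy + 42y^2 + 12x + 18y)(-2y + 8 + 7x)    [distributive law]
= (-32x^2 - 20xy + 42y^2 + 12x + 18y)(-2y + 8 + 7x)    [combine like terms]
= 64x^2y - 256x^2 - 224x^3 + 40xy^2 - 160xy - 140x^2y - 84y^3 + 336y^2 + 294xy^2 - 24xy + 96x + 84x^2 - 36y^2 + 144y + 126xy    [distributive law]
= -76x^2y - 172x^2 - 224x^3 + 334xy^2 - 58xy - 84y^3 + 300y^2 + 96x + 144y    [combine like terms]

-76x^2y - 172x^2 - 224x^3 + 334xy^2 - 58xy - 84y^3 + 300y^2 + 96x + 144y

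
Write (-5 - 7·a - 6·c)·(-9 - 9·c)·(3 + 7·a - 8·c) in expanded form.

(-5 - 7·a - 6·c)·(-9 - 9·c)·(3 + 7·a - 8·c)
= (45 + 45·c + 63·a + 63·a·c + 54·c + 54·c^2)·(3 + 7·a - 8·c)    [distributive law]
= (45 + 99·c + 63·a + 63·a·c + 54·c^2)·(3 + 7·a - 8·c)    [combine like terms]
= 135 + 315·a - 360·c + 297·c + 693·a·c - 792·c^2 + 189·a + 441·a^2 - 504·a·c + 189·a·c + 441·a^2·c - 504·a·c^2 + 162·c^2 + 378·a·c^2 - 432·c^3    [distributive law]
= 135 + 504·a - 63·c + 378·a·c - 630·c^2 + 441·a^2 + 441·a^2·c - 126·a·c^2 - 432·c^3    [combine like terms]

135 + 504·a - 63·c + 378·a·c - 630·c^2 + 441·a^2 + 441·a^2·c - 126·a·c^2 - 432·c^3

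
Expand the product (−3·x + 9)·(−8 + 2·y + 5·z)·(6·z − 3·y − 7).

249·x·z − 30·x·y − 168·x + 9·x·y·z + 18·x·y^2 − 90·x·z^2 − 747·z + 90·y + 504 − 27·y·z − 54·y^2 + 270·z^2

(−3·x + 9)·(−8 + 2·y + 5·z)·(6·z − 3·y − 7)
= (24·x − 6·x·y − 15·x·z − 72 + 18·y + 45·z)·(6·z − 3·y − 7)    [distributive law]
= 144·x·z − 72·x·y − 168·x − 36·x·y·z + 18·x·y^2 + 42·x·y − 90·x·z^2 + 45·x·y·z + 105·x·z − 432·z + 216·y + 504 + 108·y·z − 54·y^2 − 126·y + 270·z^2 − 135·y·z − 315·z    [distributive law]
= 249·x·z − 30·x·y − 168·x + 9·x·y·z + 18·x·y^2 − 90·x·z^2 − 747·z + 90·y + 504 − 27·y·z − 54·y^2 + 270·z^2    [combine like terms]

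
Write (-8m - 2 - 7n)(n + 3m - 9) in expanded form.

(-8m - 2 - 7n)(n + 3m - 9)
= -8mn - 24m² + 72m - 2n - 6m + 18 - 7n² - 21mn + 63n    [distributive law]
= -29mn - 24m² + 66m + 61n + 18 - 7n²    [combine like terms]

-29mn - 24m² + 66m + 61n + 18 - 7n²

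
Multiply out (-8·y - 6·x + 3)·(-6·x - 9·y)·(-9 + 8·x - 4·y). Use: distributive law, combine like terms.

(-8·y - 6·x + 3)·(-6·x - 9·y)·(-9 + 8·x - 4·y)
= (48·x·y + 72·y² + 36·x² + 54·x·y - 18·x - 27·y)·(-9 + 8·x - 4·y)    [distributive law]
= (102·x·y + 72·y² + 36·x² - 18·x - 27·y)·(-9 + 8·x - 4·y)    [combine like terms]
= -918·x·y + 816·x²·y - 408·x·y² - 648·y² + 576·x·y² - 288·y³ - 324·x² + 288·x³ - 144·x²·y + 162·x - 144·x² + 72·x·y + 243·y - 216·x·y + 108·y²    [distributive law]
= -1062·x·y + 672·x²·y + 168·x·y² - 540·y² - 288·y³ - 468·x² + 288·x³ + 162·x + 243·y    [combine like terms]

-1062·x·y + 672·x²·y + 168·x·y² - 540·y² - 288·y³ - 468·x² + 288·x³ + 162·x + 243·y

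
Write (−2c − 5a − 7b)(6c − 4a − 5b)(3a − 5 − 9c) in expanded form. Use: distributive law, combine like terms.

(−2c − 5a − 7b)(6c − 4a − 5b)(3a − 5 − 9c)
= (−12c^2 + 8ac + 10bc − 30ac + 20a^2 + 25ab − 42bc + 28ab + 35b^2)(3a − 5 − 9c)    [distributive law]
= (−12c^2 − 22ac − 32bc + 20a^2 + 53ab + 35b^2)(3a − 5 − 9c)    [combine like terms]
= −36ac^2 + 60c^2 + 108c^3 − 66a^2c + 110ac + 198ac^2 − 96abc + 160bc + 288bc^2 + 60a^3 − 100a^2 − 180a^2c + 159a^2b − 265ab − 477abc + 105ab^2 − 175b^2 − 315b^2c    [distributive law]
= 162ac^2 + 60c^2 + 108c^3 − 246a^2c + 110ac − 573abc + 160bc + 288bc^2 + 60a^3 − 100a^2 + 159a^2b − 265ab + 105ab^2 − 175b^2 − 315b^2c    [combine like terms]

162ac^2 + 60c^2 + 108c^3 − 246a^2c + 110ac − 573abc + 160bc + 288bc^2 + 60a^3 − 100a^2 + 159a^2b − 265ab + 105ab^2 − 175b^2 − 315b^2c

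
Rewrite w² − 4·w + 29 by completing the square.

w² − 4·w + 29
= w² − 4·w + 4 − 4 + 29    [add and subtract 4]
= (w − 2)² − 4 + 29    [perfect-square identity]
= (w − 2)² + 25    [combine constants]

(w − 2)² + 25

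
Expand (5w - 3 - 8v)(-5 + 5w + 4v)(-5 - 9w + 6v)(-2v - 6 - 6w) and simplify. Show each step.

(5w - 3 - 8v)(-5 + 5w + 4v)(-5 - 9w + 6v)(-2v - 6 - 6w)
= (-25w + 25w² + 20vw + 15 - 15w - 12v + 40v - 40vw - 32v²)(-5 - 9w + 6v)(-2v - 6 - 6w)    [distributive law]
= (-40w + 25w² - 20vw + 15 + 28v - 32v²)(-5 - 9w + 6v)(-2v - 6 - 6w)    [combine like terms]
= (200w + 360w² - 240vw - 125w² - 225w³ + 150vw² + 100vw + 180vw² - 120v²w - 75 - 135w + 90v - 140v - 252vw + 168v² + 160v² + 288v²w - 192v³)(-2v - 6 - 6w)    [distributive law]
= (65w + 235w² - 392vw - 225w³ + 330vw² + 168v²w - 75 - 50v + 328v² - 192v³)(-2v - 6 - 6w)    [combine like terms]
= -130vw - 390w - 390w² - 470vw² - 1410w² - 1410w³ + 784v²w + 2352vw + 2352vw² + 450vw³ + 1350w³ + 1350w⁴ - 660v²w² - 1980vw² - 1980vw³ - 336v³w - 1008v²w - 1008v²w² + 150v + 450 + 450w + 100v² + 300v + 300vw - 656v³ - 1968v² - 1968v²w + 384v⁴ + 1152v³ + 1152v³w    [distributive law]
= 2522vw + 60w - 1800w² - 98vw² - 60w³ - 2192v²w - 1530vw³ + 1350w⁴ - 1668v²w² + 816v³w + 450v + 450 - 1868v² + 496v³ + 384v⁴    [combine like terms]

2522vw + 60w - 1800w² - 98vw² - 60w³ - 2192v²w - 1530vw³ + 1350w⁴ - 1668v²w² + 816v³w + 450v + 450 - 1868v² + 496v³ + 384v⁴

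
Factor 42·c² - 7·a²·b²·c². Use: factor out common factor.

7·c²(6 - a²·b²)

42·c² - 7·a²·b²·c²
= 7(6·c² - a²·b²·c²)    [factor out 7]
= 7·c²(6 - a²·b²)    [factor out c²]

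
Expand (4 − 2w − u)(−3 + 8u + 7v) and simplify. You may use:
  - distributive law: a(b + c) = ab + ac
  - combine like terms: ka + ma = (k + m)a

(4 − 2w − u)(−3 + 8u + 7v)
= −12 + 32u + 28v + 6w − 16uw − 14vw + 3u − 8u² − 7uv    [distributive law]
= −12 + 35u + 28v + 6w − 16uw − 14vw − 8u² − 7uv    [combine like terms]

−12 + 35u + 28v + 6w − 16uw − 14vw − 8u² − 7uv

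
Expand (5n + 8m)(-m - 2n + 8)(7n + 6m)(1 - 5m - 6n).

(5n + 8m)(-m - 2n + 8)(7n + 6m)(1 - 5m - 6n)
= (-5mn - 10n^2 + 40n - 8m^2 - 16mn + 64m)(7n + 6m)(1 - 5m - 6n)    [distributive law]
= (-21mn - 10n^2 + 40n - 8m^2 + 64m)(7n + 6m)(1 - 5m - 6n)    [combine like terms]
= (-147mn^2 - 126m^2n - 70n^3 - 60mn^2 + 280n^2 + 240mn - 56m^2n - 48m^3 + 448mn + 384m^2)(1 - 5m - 6n)    [distributive law]
= (-207mn^2 - 182m^2n - 70n^3 + 280n^2 + 688mn - 48m^3 + 384m^2)(1 - 5m - 6n)    [combine like terms]
= -207mn^2 + 1035m^2n^2 + 1242mn^3 - 182m^2n + 910m^3n + 1092m^2n^2 - 70n^3 + 350mn^3 + 420n^4 + 280n^2 - 1400mn^2 - 1680n^3 + 688mn - 3440m^2n - 4128mn^2 - 48m^3 + 240m^4 + 288m^3n + 384m^2 - 1920m^3 - 2304m^2n    [distributive law]
= -5735mn^2 + 2127m^2n^2 + 1592mn^3 - 5926m^2n + 1198m^3n - 1750n^3 + 420n^4 + 280n^2 + 688mn - 1968m^3 + 240m^4 + 384m^2    [combine like terms]

-5735mn^2 + 2127m^2n^2 + 1592mn^3 - 5926m^2n + 1198m^3n - 1750n^3 + 420n^4 + 280n^2 + 688mn - 1968m^3 + 240m^4 + 384m^2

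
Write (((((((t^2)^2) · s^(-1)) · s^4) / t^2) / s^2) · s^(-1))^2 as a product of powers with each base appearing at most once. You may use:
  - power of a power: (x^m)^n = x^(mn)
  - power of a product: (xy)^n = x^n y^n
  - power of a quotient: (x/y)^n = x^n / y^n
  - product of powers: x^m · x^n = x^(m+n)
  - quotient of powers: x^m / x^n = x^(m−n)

t^4

(((((((t^2)^2) · s^(-1)) · s^4) / t^2) / s^2) · s^(-1))^2
= (((((((t^2)^2) · s^(-1)) · s^4) / t^2) / s^2)^2) · ((s^(-1))^2)    [power of a product]
= (((((((t^2)^2) · s^(-1)) · s^4) / t^2)^2) / ((s^2)^2)) · ((s^(-1))^2)    [power of a quotient]
= (((((((t^2)^2) · s^(-1)) · s^4)^2) / ((t^2)^2)) / ((s^2)^2)) · ((s^(-1))^2)    [power of a quotient]
= (((((((t^2)^2) · s^(-1))^2) · ((s^4)^2)) / ((t^2)^2)) / ((s^2)^2)) · ((s^(-1))^2)    [power of a product]
= (((((((t^2)^2)^2) · ((s^(-1))^2)) · ((s^4)^2)) / ((t^2)^2)) / ((s^2)^2)) · ((s^(-1))^2)    [power of a product]
= ((((((t^2)^4) · ((s^(-1))^2)) · ((s^4)^2)) / ((t^2)^2)) / ((s^2)^2)) · ((s^(-1))^2)    [power of a power]
= ((((t^8 · ((s^(-1))^2)) · ((s^4)^2)) / ((t^2)^2)) / ((s^2)^2)) · ((s^(-1))^2)    [power of a power]
= ((((t^8 · s^(-2)) · ((s^4)^2)) / ((t^2)^2)) / ((s^2)^2)) · ((s^(-1))^2)    [power of a power]
= ((((t^8 · s^(-2)) · s^8) / ((t^2)^2)) / ((s^2)^2)) · ((s^(-1))^2)    [power of a power]
= ((((t^8 · s^(-2)) · s^8) / t^4) / ((s^2)^2)) · ((s^(-1))^2)    [power of a power]
= ((((t^8 · s^(-2)) · s^8) / t^4) / s^4) · ((s^(-1))^2)    [power of a power]
= ((((t^8 · s^(-2)) · s^8) / t^4) / s^4) · s^(-2)    [power of a power]
= t^4    [quotient of powers; product of powers]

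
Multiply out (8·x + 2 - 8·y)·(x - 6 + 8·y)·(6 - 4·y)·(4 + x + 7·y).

(8·x + 2 - 8·y)·(x - 6 + 8·y)·(6 - 4·y)·(4 + x + 7·y)
= (8·x² - 48·x + 64·x·y + 2·x - 12 + 16·y - 8·x·y + 48·y - 64·y²)·(6 - 4·y)·(4 + x + 7·y)    [distributive law]
= (8·x² - 46·x + 56·x·y - 12 + 64·y - 64·y²)·(6 - 4·y)·(4 + x + 7·y)    [combine like terms]
= (48·x² - 32·x²·y - 276·x + 184·x·y + 336·x·y - 224·x·y² - 72 + 48·y + 384·y - 256·y² - 384·y² + 256·y³)·(4 + x + 7·y)    [distributive law]
= (48·x² - 32·x²·y - 276·x + 520·x·y - 224·x·y² - 72 + 432·y - 640·y² + 256·y³)·(4 + x + 7·y)    [combine like terms]
= 192·x² + 48·x³ + 336·x²·y - 128·x²·y - 32·x³·y - 224·x²·y² - 1104·x - 276·x² - 1932·x·y + 2080·x·y + 520·x²·y + 3640·x·y² - 896·x·y² - 224·x²·y² - 1568·x·y³ - 288 - 72·x - 504·y + 1728·y + 432·x·y + 3024·y² - 2560·y² - 640·x·y² - 4480·y³ + 1024·y³ + 256·x·y³ + 1792·y⁴    [distributive law]
= -84·x² + 48·x³ + 728·x²·y - 32·x³·y - 448·x²·y² - 1176·x + 580·x·y + 2104·x·y² - 1312·x·y³ - 288 + 1224·y + 464·y² - 3456·y³ + 1792·y⁴    [combine like terms]

-84·x² + 48·x³ + 728·x²·y - 32·x³·y - 448·x²·y² - 1176·x + 580·x·y + 2104·x·y² - 1312·x·y³ - 288 + 1224·y + 464·y² - 3456·y³ + 1792·y⁴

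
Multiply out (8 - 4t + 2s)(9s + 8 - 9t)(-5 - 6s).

-824s - 618s^2 - 320 + 520t + 894st + 324s^2t - 180t^2 - 216st^2 - 108s^3

(8 - 4t + 2s)(9s + 8 - 9t)(-5 - 6s)
= (72s + 64 - 72t - 36st - 32t + 36t^2 + 18s^2 + 16s - 18st)(-5 - 6s)    [distributive law]
= (88s + 64 - 104t - 54st + 36t^2 + 18s^2)(-5 - 6s)    [combine like terms]
= -440s - 528s^2 - 320 - 384s + 520t + 624st + 270st + 324s^2t - 180t^2 - 216st^2 - 90s^2 - 108s^3    [distributive law]
= -824s - 618s^2 - 320 + 520t + 894st + 324s^2t - 180t^2 - 216st^2 - 108s^3    [combine like terms]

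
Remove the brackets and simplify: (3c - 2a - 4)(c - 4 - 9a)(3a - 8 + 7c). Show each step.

(3c - 2a - 4)(c - 4 - 9a)(3a - 8 + 7c)
= (3c² - 12c - 27ac - 2ac + 8a + 18a² - 4c + 16 + 36a)(3a - 8 + 7c)    [distributive law]
= (3c² - 16c - 29ac + 44a + 18a² + 16)(3a - 8 + 7c)    [combine like terms]
= 9ac² - 24c² + 21c³ - 48ac + 128c - 112c² - 87a²c + 232ac - 203ac² + 132a² - 352a + 308ac + 54a³ - 144a² + 126a²c + 48a - 128 + 112c    [distributive law]
= -194ac² - 136c² + 21c³ + 492ac + 240c + 39a²c - 12a² - 304a + 54a³ - 128    [combine like terms]

-194ac² - 136c² + 21c³ + 492ac + 240c + 39a²c - 12a² - 304a + 54a³ - 128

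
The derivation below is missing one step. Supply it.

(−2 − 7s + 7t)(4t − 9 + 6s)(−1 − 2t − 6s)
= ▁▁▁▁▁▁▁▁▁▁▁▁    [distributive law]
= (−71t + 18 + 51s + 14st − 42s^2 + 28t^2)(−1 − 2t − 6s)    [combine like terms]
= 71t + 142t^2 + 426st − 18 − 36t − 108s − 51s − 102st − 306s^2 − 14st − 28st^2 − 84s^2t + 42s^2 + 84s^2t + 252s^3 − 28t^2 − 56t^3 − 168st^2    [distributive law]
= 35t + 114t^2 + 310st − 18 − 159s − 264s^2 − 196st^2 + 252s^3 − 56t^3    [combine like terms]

After distributive law, the bracketed line is:

(−8t + 18 − 12s − 28st + 63s − 42s^2 + 28t^2 − 63t + 42st)(−1 − 2t − 6s)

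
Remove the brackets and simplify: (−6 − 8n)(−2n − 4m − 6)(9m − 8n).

(−6 − 8n)(−2n − 4m − 6)(9m − 8n)
= (12n + 24m + 36 + 16n² + 32mn + 48n)(9m − 8n)    [distributive law]
= (60n + 24m + 36 + 16n² + 32mn)(9m − 8n)    [combine like terms]
= 540mn − 480n² + 216m² − 192mn + 324m − 288n + 144mn² − 128n³ + 288m²n − 256mn²    [distributive law]
= 348mn − 480n² + 216m² + 324m − 288n − 112mn² − 128n³ + 288m²n    [combine like terms]

348mn − 480n² + 216m² + 324m − 288n − 112mn² − 128n³ + 288m²n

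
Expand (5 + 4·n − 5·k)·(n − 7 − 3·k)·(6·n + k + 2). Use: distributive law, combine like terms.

(5 + 4·n − 5·k)·(n − 7 − 3·k)·(6·n + k + 2)
= (5·n − 35 − 15·k + 4·n² − 28·n − 12·k·n − 5·k·n + 35·k + 15·k²)·(6·n + k + 2)    [distributive law]
= (−23·n − 35 + 20·k + 4·n² − 17·k·n + 15·k²)·(6·n + k + 2)    [combine like terms]
= −138·n² − 23·k·n − 46·n − 210·n − 35·k − 70 + 120·k·n + 20·k² + 40·k + 24·n³ + 4·k·n² + 8·n² − 102·k·n² − 17·k²·n − 34·k·n + 90·k²·n + 15·k³ + 30·k²    [distributive law]
= −130·n² + 63·k·n − 256·n + 5·k − 70 + 50·k² + 24·n³ − 98·k·n² + 73·k²·n + 15·k³    [combine like terms]

−130·n² + 63·k·n − 256·n + 5·k − 70 + 50·k² + 24·n³ − 98·k·n² + 73·k²·n + 15·k³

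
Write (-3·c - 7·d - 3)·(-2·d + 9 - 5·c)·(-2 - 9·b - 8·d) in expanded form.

14·c·d - 369·b·c·d - 328·c·d^2 + 24·c + 108·b·c - 30·c^2 - 135·b·c^2 - 120·c^2·d + 428·d^2 - 126·b·d^2 - 112·d^3 + 330·d + 513·b·d + 54 + 243·b

(-3·c - 7·d - 3)·(-2·d + 9 - 5·c)·(-2 - 9·b - 8·d)
= (6·c·d - 27·c + 15·c^2 + 14·d^2 - 63·d + 35·c·d + 6·d - 27 + 15·c)·(-2 - 9·b - 8·d)    [distributive law]
= (41·c·d - 12·c + 15·c^2 + 14·d^2 - 57·d - 27)·(-2 - 9·b - 8·d)    [combine like terms]
= -82·c·d - 369·b·c·d - 328·c·d^2 + 24·c + 108·b·c + 96·c·d - 30·c^2 - 135·b·c^2 - 120·c^2·d - 28·d^2 - 126·b·d^2 - 112·d^3 + 114·d + 513·b·d + 456·d^2 + 54 + 243·b + 216·d    [distributive law]
= 14·c·d - 369·b·c·d - 328·c·d^2 + 24·c + 108·b·c - 30·c^2 - 135·b·c^2 - 120·c^2·d + 428·d^2 - 126·b·d^2 - 112·d^3 + 330·d + 513·b·d + 54 + 243·b    [combine like terms]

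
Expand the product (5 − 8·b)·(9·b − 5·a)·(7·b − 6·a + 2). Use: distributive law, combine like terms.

(5 − 8·b)·(9·b − 5·a)·(7·b − 6·a + 2)
= (45·b − 25·a − 72·b^2 + 40·a·b)·(7·b − 6·a + 2)    [distributive law]
= 315·b^2 − 270·a·b + 90·b − 175·a·b + 150·a^2 − 50·a − 504·b^3 + 432·a·b^2 − 144·b^2 + 280·a·b^2 − 240·a^2·b + 80·a·b    [distributive law]
= 171·b^2 − 365·a·b + 90·b + 150·a^2 − 50·a − 504·b^3 + 712·a·b^2 − 240·a^2·b    [combine like terms]

171·b^2 − 365·a·b + 90·b + 150·a^2 − 50·a − 504·b^3 + 712·a·b^2 − 240·a^2·b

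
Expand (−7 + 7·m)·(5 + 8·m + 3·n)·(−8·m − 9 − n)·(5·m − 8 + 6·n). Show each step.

5033·m^2 − 2177·m + 3934·m·n − 2520 + 98·n + 1176·n^2 + 1904·m^3 − 224·m^2·n + 273·m·n^2 + 126·n^3 − 2240·m^4 − 3808·m^3·n − 1449·m^2·n^2 − 126·m·n^3

(−7 + 7·m)·(5 + 8·m + 3·n)·(−8·m − 9 − n)·(5·m − 8 + 6·n)
= (−35 − 56·m − 21·n + 35·m + 56·m^2 + 21·m·n)·(−8·m − 9 − n)·(5·m − 8 + 6·n)    [distributive law]
= (−35 − 21·m − 21·n + 56·m^2 + 21·m·n)·(−8·m − 9 − n)·(5·m − 8 + 6·n)    [combine like terms]
= (280·m + 315 + 35·n + 168·m^2 + 189·m + 21·m·n + 168·m·n + 189·n + 21·n^2 − 448·m^3 − 504·m^2 − 56·m^2·n − 168·m^2·n − 189·m·n − 21·m·n^2)·(5·m − 8 + 6·n)    [distributive law]
= (469·m + 315 + 224·n − 336·m^2 + 21·n^2 − 448·m^3 − 224·m^2·n − 21·m·n^2)·(5·m − 8 + 6·n)    [combine like terms]
= 2345·m^2 − 3752·m + 2814·m·n + 1575·m − 2520 + 1890·n + 1120·m·n − 1792·n + 1344·n^2 − 1680·m^3 + 2688·m^2 − 2016·m^2·n + 105·m·n^2 − 168·n^2 + 126·n^3 − 2240·m^4 + 3584·m^3 − 2688·m^3·n − 1120·m^3·n + 1792·m^2·n − 1344·m^2·n^2 − 105·m^2·n^2 + 168·m·n^2 − 126·m·n^3    [distributive law]
= 5033·m^2 − 2177·m + 3934·m·n − 2520 + 98·n + 1176·n^2 + 1904·m^3 − 224·m^2·n + 273·m·n^2 + 126·n^3 − 2240·m^4 − 3808·m^3·n − 1449·m^2·n^2 − 126·m·n^3    [combine like terms]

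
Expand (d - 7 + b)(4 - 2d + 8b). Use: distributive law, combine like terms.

18d - 2d² + 6bd - 28 - 52b + 8b²

(d - 7 + b)(4 - 2d + 8b)
= 4d - 2d² + 8bd - 28 + 14d - 56b + 4b - 2bd + 8b²    [distributive law]
= 18d - 2d² + 6bd - 28 - 52b + 8b²    [combine like terms]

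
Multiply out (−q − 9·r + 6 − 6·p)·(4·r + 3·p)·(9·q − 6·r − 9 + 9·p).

(−q − 9·r + 6 − 6·p)·(4·r + 3·p)·(9·q − 6·r − 9 + 9·p)
= (−4·q·r − 3·p·q − 36·r^2 − 27·p·r + 24·r + 18·p − 24·p·r − 18·p^2)·(9·q − 6·r − 9 + 9·p)    [distributive law]
= (−4·q·r − 3·p·q − 36·r^2 − 51·p·r + 24·r + 18·p − 18·p^2)·(9·q − 6·r − 9 + 9·p)    [combine like terms]
= −36·q^2·r + 24·q·r^2 + 36·q·r − 36·p·q·r − 27·p·q^2 + 18·p·q·r + 27·p·q − 27·p^2·q − 324·q·r^2 + 216·r^3 + 324·r^2 − 324·p·r^2 − 459·p·q·r + 306·p·r^2 + 459·p·r − 459·p^2·r + 216·q·r − 144·r^2 − 216·r + 216·p·r + 162·p·q − 108·p·r − 162·p + 162·p^2 − 162·p^2·q + 108·p^2·r + 162·p^2 − 162·p^3    [distributive law]
= −36·q^2·r − 300·q·r^2 + 252·q·r − 477·p·q·r − 27·p·q^2 + 189·p·q − 189·p^2·q + 216·r^3 + 180·r^2 − 18·p·r^2 + 567·p·r − 351·p^2·r − 216·r − 162·p + 324·p^2 − 162·p^3    [combine like terms]

−36·q^2·r − 300·q·r^2 + 252·q·r − 477·p·q·r − 27·p·q^2 + 189·p·q − 189·p^2·q + 216·r^3 + 180·r^2 − 18·p·r^2 + 567·p·r − 351·p^2·r − 216·r − 162·p + 324·p^2 − 162·p^3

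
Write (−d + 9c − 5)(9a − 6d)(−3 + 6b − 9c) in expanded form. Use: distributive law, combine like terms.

27ad − 54abd + 81acd − 18d² + 36bd² − 54cd² + 162ac + 486abc − 729ac² − 108cd − 324bcd + 486c²d + 135a − 270ab − 90d + 180bd

(−d + 9c − 5)(9a − 6d)(−3 + 6b − 9c)
= (−9ad + 6d² + 81ac − 54cd − 45a + 30d)(−3 + 6b − 9c)    [distributive law]
= 27ad − 54abd + 81acd − 18d² + 36bd² − 54cd² − 243ac + 486abc − 729ac² + 162cd − 324bcd + 486c²d + 135a − 270ab + 405ac − 90d + 180bd − 270cd    [distributive law]
= 27ad − 54abd + 81acd − 18d² + 36bd² − 54cd² + 162ac + 486abc − 729ac² − 108cd − 324bcd + 486c²d + 135a − 270ab − 90d + 180bd    [combine like terms]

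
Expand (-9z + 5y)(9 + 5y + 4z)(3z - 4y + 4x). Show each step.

(-9z + 5y)(9 + 5y + 4z)(3z - 4y + 4x)
= (-81z - 45yz - 36z^2 + 45y + 25y^2 + 20yz)(3z - 4y + 4x)    [distributive law]
= (-81z - 25yz - 36z^2 + 45y + 25y^2)(3z - 4y + 4x)    [combine like terms]
= -243z^2 + 324yz - 324xz - 75yz^2 + 100y^2z - 100xyz - 108z^3 + 144yz^2 - 144xz^2 + 135yz - 180y^2 + 180xy + 75y^2z - 100y^3 + 100xy^2    [distributive law]
= -243z^2 + 459yz - 324xz + 69yz^2 + 175y^2z - 100xyz - 108z^3 - 144xz^2 - 180y^2 + 180xy - 100y^3 + 100xy^2    [combine like terms]

-243z^2 + 459yz - 324xz + 69yz^2 + 175y^2z - 100xyz - 108z^3 - 144xz^2 - 180y^2 + 180xy - 100y^3 + 100xy^2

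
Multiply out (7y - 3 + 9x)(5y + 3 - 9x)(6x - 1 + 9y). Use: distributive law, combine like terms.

48xy^2 + 19y^2 + 315y^3 + 540xy - 87y - 837x^2y - 108x + 9 + 405x^2 - 486x^3

(7y - 3 + 9x)(5y + 3 - 9x)(6x - 1 + 9y)
= (35y^2 + 21y - 63xy - 15y - 9 + 27x + 45xy + 27x - 81x^2)(6x - 1 + 9y)    [distributive law]
= (35y^2 + 6y - 18xy - 9 + 54x - 81x^2)(6x - 1 + 9y)    [combine like terms]
= 210xy^2 - 35y^2 + 315y^3 + 36xy - 6y + 54y^2 - 108x^2y + 18xy - 162xy^2 - 54x + 9 - 81y + 324x^2 - 54x + 486xy - 486x^3 + 81x^2 - 729x^2y    [distributive law]
= 48xy^2 + 19y^2 + 315y^3 + 540xy - 87y - 837x^2y - 108x + 9 + 405x^2 - 486x^3    [combine like terms]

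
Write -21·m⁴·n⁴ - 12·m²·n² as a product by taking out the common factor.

3·m²·n²(-7·m²·n² - 4)

-21·m⁴·n⁴ - 12·m²·n²
= 3(-7·m⁴·n⁴ - 4·m²·n²)    [factor out 3]
= 3·m²·n²(-7·m²·n² - 4)    [factor out m²·n²]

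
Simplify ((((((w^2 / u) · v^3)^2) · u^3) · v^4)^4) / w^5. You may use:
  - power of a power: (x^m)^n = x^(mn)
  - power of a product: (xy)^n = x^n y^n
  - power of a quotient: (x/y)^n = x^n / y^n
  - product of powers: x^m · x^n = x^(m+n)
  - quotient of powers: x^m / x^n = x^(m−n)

((((((w^2 / u) · v^3)^2) · u^3) · v^4)^4) / w^5
= ((((((w^2 / u) · v^3)^2) · u^3)^4) · ((v^4)^4)) / w^5    [power of a product]
= ((((((w^2 / u) · v^3)^2)^4) · ((u^3)^4)) · ((v^4)^4)) / w^5    [power of a product]
= (((((w^2 / u) · v^3)^8) · ((u^3)^4)) · ((v^4)^4)) / w^5    [power of a power]
= (((((w^2 / u)^8) · ((v^3)^8)) · ((u^3)^4)) · ((v^4)^4)) / w^5    [power of a product]
= ((((((w^2)^8) / (u^8)) · ((v^3)^8)) · ((u^3)^4)) · ((v^4)^4)) / w^5    [power of a quotient]
= ((((w^16 / (u^8)) · ((v^3)^8)) · ((u^3)^4)) · ((v^4)^4)) / w^5    [power of a power]
= ((((w^16 / u^8) · v^24) · ((u^3)^4)) · ((v^4)^4)) / w^5    [power of a power]
= ((((w^16 / u^8) · v^24) · u^12) · ((v^4)^4)) / w^5    [power of a power]
= ((((w^16 / u^8) · v^24) · u^12) · v^16) / w^5    [power of a power]
= u^4v^40w^11    [quotient of powers; product of powers]

u^4v^40w^11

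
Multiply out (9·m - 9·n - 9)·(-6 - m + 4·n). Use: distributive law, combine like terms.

-45·m - 9·m^2 + 45·m·n + 18·n - 36·n^2 + 54

(9·m - 9·n - 9)·(-6 - m + 4·n)
= -54·m - 9·m^2 + 36·m·n + 54·n + 9·m·n - 36·n^2 + 54 + 9·m - 36·n    [distributive law]
= -45·m - 9·m^2 + 45·m·n + 18·n - 36·n^2 + 54    [combine like terms]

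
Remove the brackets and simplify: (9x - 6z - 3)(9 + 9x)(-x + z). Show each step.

(9x - 6z - 3)(9 + 9x)(-x + z)
= (81x + 81x² - 54z - 54xz - 27 - 27x)(-x + z)    [distributive law]
= (54x + 81x² - 54z - 54xz - 27)(-x + z)    [combine like terms]
= -54x² + 54xz - 81x³ + 81x²z + 54xz - 54z² + 54x²z - 54xz² + 27x - 27z    [distributive law]
= -54x² + 108xz - 81x³ + 135x²z - 54z² - 54xz² + 27x - 27z    [combine like terms]

-54x² + 108xz - 81x³ + 135x²z - 54z² - 54xz² + 27x - 27z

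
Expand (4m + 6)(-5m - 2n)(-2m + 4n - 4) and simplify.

(4m + 6)(-5m - 2n)(-2m + 4n - 4)
= (-20m² - 8mn - 30m - 12n)(-2m + 4n - 4)    [distributive law]
= 40m³ - 80m²n + 80m² + 16m²n - 32mn² + 32mn + 60m² - 120mn + 120m + 24mn - 48n² + 48n    [distributive law]
= 40m³ - 64m²n + 140m² - 32mn² - 64mn + 120m - 48n² + 48n    [combine like terms]

40m³ - 64m²n + 140m² - 32mn² - 64mn + 120m - 48n² + 48n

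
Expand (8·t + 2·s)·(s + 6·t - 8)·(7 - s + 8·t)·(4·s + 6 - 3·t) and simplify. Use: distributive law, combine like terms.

190·s^2·t - 1000·s·t - 260·s·t^2 - 10·s^3·t + 460·s^2·t^2 + 1200·s·t^3 + 288·t^2 + 2832·t^3 - 1152·t^4 - 2688·t + 108·s^3 - 268·s^2 - 8·s^4 - 672·s

(8·t + 2·s)·(s + 6·t - 8)·(7 - s + 8·t)·(4·s + 6 - 3·t)
= (8·s·t + 48·t^2 - 64·t + 2·s^2 + 12·s·t - 16·s)·(7 - s + 8·t)·(4·s + 6 - 3·t)    [distributive law]
= (20·s·t + 48·t^2 - 64·t + 2·s^2 - 16·s)·(7 - s + 8·t)·(4·s + 6 - 3·t)    [combine like terms]
= (140·s·t - 20·s^2·t + 160·s·t^2 + 336·t^2 - 48·s·t^2 + 384·t^3 - 448·t + 64·s·t - 512·t^2 + 14·s^2 - 2·s^3 + 16·s^2·t - 112·s + 16·s^2 - 128·s·t)·(4·s + 6 - 3·t)    [distributive law]
= (76·s·t - 4·s^2·t + 112·s·t^2 - 176·t^2 + 384·t^3 - 448·t + 30·s^2 - 2·s^3 - 112·s)·(4·s + 6 - 3·t)    [combine like terms]
= 304·s^2·t + 456·s·t - 228·s·t^2 - 16·s^3·t - 24·s^2·t + 12·s^2·t^2 + 448·s^2·t^2 + 672·s·t^2 - 336·s·t^3 - 704·s·t^2 - 1056·t^2 + 528·t^3 + 1536·s·t^3 + 2304·t^3 - 1152·t^4 - 1792·s·t - 2688·t + 1344·t^2 + 120·s^3 + 180·s^2 - 90·s^2·t - 8·s^4 - 12·s^3 + 6·s^3·t - 448·s^2 - 672·s + 336·s·t    [distributive law]
= 190·s^2·t - 1000·s·t - 260·s·t^2 - 10·s^3·t + 460·s^2·t^2 + 1200·s·t^3 + 288·t^2 + 2832·t^3 - 1152·t^4 - 2688·t + 108·s^3 - 268·s^2 - 8·s^4 - 672·s    [combine like terms]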